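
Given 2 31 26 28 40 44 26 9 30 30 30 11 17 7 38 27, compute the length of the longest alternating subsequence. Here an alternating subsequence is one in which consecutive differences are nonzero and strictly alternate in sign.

11

Track the best alternating length ending on an up-step vs a down-step at each position: up/down = 1/1, 2/1, 2/3, 4/3, 4/1, 4/1, 2/5, 2/5, 6/5, 6/5, 6/5, 6/7, 8/7, 2/9, 10/5, 10/11.
The maximum over both is 11; one such subsequence is 2, 31, 26, 28, 26, 30, 11, 17, 7, 38, 27.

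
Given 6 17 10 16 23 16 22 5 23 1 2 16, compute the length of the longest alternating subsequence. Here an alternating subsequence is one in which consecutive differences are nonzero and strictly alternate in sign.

10

A longest alternating subsequence is 6, 17, 10, 23, 16, 22, 5, 23, 1, 2 (positions 1,2,3,5,6,7,8,9,10,11); its 9 consecutive differences strictly alternate in sign, and length 10 is optimal.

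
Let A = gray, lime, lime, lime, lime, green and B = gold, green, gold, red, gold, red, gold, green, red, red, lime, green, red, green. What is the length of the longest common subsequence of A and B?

Backtracking the LCS table gives one alignment: lime (A2,B11) → green (A6,B14).
So the longest common subsequence has length 2.

2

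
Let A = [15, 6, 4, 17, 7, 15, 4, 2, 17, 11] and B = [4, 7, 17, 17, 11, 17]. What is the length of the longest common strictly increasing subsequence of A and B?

3

For each value that appears in both, track the longest common increasing run ending there.
The best achievable length is 3; one witness is 4, 7, 17 (A-positions 3,5,9, B-positions 1,2,3).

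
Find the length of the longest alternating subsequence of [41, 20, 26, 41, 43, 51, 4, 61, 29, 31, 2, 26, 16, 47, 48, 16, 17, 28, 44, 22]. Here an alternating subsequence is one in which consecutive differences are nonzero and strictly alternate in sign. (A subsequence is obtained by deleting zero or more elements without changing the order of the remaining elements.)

A longest alternating subsequence is 41, 20, 26, 4, 61, 29, 31, 2, 26, 16, 47, 16, 28, 22 (positions 1,2,3,7,8,9,10,11,12,13,14,16,18,20); its 13 consecutive differences strictly alternate in sign, and length 14 is optimal.

14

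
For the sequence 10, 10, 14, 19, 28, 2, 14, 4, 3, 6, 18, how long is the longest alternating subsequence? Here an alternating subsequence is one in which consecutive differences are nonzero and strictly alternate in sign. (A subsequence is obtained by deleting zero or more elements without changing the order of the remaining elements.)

6

A longest alternating subsequence is 10, 14, 2, 14, 4, 6 (positions 1,3,6,7,8,10); its 5 consecutive differences strictly alternate in sign, and length 6 is optimal.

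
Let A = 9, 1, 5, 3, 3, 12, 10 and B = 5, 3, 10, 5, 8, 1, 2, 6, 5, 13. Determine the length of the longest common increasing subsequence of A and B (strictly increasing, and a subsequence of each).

2

For each value that appears in both, track the longest common increasing run ending there.
The best achievable length is 2; one witness is 5, 10 (A-positions 3,7, B-positions 1,3).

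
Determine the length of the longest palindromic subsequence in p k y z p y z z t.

One longest palindromic subsequence is zzz (positions 4,7,8); it reads the same forward and backward, and the interval DP gives dp[1][9] = 3.

3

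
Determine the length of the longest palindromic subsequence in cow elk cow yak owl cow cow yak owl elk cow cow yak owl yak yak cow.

Using dp[i][j] = 2 + dp[i+1][j−1] if the ends match, else max(dp[i+1][j], dp[i][j−1]):
dp[1][17] = 11. A witness is cow yak owl cow cow elk cow cow owl yak cow at positions 1,4,5,6,7,10,11,12,14,16,17.

11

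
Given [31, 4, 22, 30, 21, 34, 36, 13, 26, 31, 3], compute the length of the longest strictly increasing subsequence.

Let dp[i] be the longest increasing subsequence ending at position i. Then dp = [1, 1, 2, 3, 2, 4, 5, 2, 3, 4, 1].
The maximum is 5; one witness is 4, 22, 30, 34, 36 at positions 2,3,4,6,7.

5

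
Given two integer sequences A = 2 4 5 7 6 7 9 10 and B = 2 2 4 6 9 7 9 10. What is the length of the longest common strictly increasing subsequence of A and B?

For each value that appears in both, track the longest common increasing run ending there.
The best achievable length is 6; one witness is 2, 4, 6, 7, 9, 10 (A-positions 1,2,5,6,7,8, B-positions 1,3,4,6,7,8).

6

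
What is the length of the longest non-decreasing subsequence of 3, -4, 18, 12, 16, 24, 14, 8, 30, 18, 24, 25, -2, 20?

6

Let dp[i] be the longest non-decreasing subsequence ending at position i. Then dp = [1, 1, 2, 2, 3, 4, 3, 2, 5, 4, 5, 6, 2, 5].
The maximum is 6; one witness is 3, 12, 16, 24, 24, 25 at positions 1,4,5,6,11,12.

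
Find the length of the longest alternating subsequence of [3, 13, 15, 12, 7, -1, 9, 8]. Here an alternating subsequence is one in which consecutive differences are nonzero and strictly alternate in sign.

5

Track the best alternating length ending on an up-step vs a down-step at each position: up/down = 1/1, 2/1, 2/1, 2/3, 2/3, 1/3, 4/3, 4/5.
The maximum over both is 5; one such subsequence is 3, 13, 7, 9, 8.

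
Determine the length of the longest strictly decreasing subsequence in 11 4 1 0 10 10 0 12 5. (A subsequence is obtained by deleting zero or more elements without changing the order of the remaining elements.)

Scanning left to right, the best length ending at each element is: 11→1, 4→2, 1→3, 0→4, 10→2, 10→2, 0→4, 12→1, 5→3.
So the longest decreasing subsequence has length 4, e.g. 11, 4, 1, 0.

4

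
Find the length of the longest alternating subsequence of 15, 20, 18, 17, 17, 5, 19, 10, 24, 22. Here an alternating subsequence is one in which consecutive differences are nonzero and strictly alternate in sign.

7

A longest alternating subsequence is 15, 20, 18, 19, 10, 24, 22 (positions 1,2,3,7,8,9,10); its 6 consecutive differences strictly alternate in sign, and length 7 is optimal.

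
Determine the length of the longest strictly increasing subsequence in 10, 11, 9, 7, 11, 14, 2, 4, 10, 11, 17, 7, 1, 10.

Scanning left to right, the best length ending at each element is: 10→1, 11→2, 9→1, 7→1, 11→2, 14→3, 2→1, 4→2, 10→3, 11→4, 17→5, 7→3, 1→1, 10→4.
So the longest increasing subsequence has length 5, e.g. 2, 4, 10, 11, 17.

5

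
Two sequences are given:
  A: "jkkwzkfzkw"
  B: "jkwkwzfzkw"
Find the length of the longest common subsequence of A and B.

9

A longest common subsequence is jkkwzfzkw (length 9); the LCS DP confirms no longer common subsequence exists.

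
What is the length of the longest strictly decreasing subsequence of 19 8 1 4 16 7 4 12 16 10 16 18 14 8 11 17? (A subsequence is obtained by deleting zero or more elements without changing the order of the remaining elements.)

5

Scanning left to right, the best length ending at each element is: 19→1, 8→2, 1→3, 4→3, 16→2, 7→3, 4→4, 12→3, 16→2, 10→4, 16→2, 18→2, 14→3, 8→5, 11→4, 17→3.
So the longest decreasing subsequence has length 5, e.g. 19, 16, 12, 10, 8.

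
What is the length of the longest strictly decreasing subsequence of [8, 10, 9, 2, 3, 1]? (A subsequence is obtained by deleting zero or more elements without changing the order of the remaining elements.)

One longest decreasing subsequence is 10, 9, 2, 1 (positions 2,3,4,6), of length 4; no longer one exists.

4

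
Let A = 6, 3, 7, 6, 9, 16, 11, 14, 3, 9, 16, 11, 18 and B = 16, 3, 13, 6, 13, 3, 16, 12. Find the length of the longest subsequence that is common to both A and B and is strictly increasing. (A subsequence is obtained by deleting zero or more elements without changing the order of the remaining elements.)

A longest common strictly increasing subsequence is 3, 6, 16 (length 3); it appears in order in both A and B, and no longer such subsequence exists.

3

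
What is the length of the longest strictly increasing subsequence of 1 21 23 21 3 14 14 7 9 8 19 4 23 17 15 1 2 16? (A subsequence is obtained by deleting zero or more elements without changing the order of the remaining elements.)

Let dp[i] be the longest increasing subsequence ending at position i. Then dp = [1, 2, 3, 2, 2, 3, 3, 3, 4, 4, 5, 3, 6, 5, 5, 1, 2, 6].
The maximum is 6; one witness is 1, 3, 7, 9, 19, 23 at positions 1,5,8,9,11,13.

6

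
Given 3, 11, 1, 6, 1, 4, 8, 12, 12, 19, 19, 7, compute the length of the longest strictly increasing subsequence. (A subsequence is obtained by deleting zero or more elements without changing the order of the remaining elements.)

5

Scanning left to right, the best length ending at each element is: 3→1, 11→2, 1→1, 6→2, 1→1, 4→2, 8→3, 12→4, 12→4, 19→5, 19→5, 7→3.
So the longest increasing subsequence has length 5, e.g. 3, 6, 8, 12, 19.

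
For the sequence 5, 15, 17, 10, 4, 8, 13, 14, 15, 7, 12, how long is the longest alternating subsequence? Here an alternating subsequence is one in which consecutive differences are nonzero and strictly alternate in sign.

6

Track the best alternating length ending on an up-step vs a down-step at each position: up/down = 1/1, 2/1, 2/1, 2/3, 1/3, 4/3, 4/3, 4/3, 4/3, 4/5, 6/5.
The maximum over both is 6; one such subsequence is 5, 15, 4, 8, 7, 12.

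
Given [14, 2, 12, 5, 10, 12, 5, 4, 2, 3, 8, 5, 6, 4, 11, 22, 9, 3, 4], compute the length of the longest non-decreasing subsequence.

One longest non-decreasing subsequence is 2, 5, 5, 5, 6, 11, 22 (positions 2,4,7,12,13,15,16), of length 7; no longer one exists.

7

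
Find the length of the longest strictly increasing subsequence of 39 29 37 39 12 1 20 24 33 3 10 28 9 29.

One longest increasing subsequence is 12, 20, 24, 28, 29 (positions 5,7,8,12,14), of length 5; no longer one exists.

5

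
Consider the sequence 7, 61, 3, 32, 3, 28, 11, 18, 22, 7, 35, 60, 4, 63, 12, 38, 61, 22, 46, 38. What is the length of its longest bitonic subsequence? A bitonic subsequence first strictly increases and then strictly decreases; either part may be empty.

Let inc[i] be the LIS ending at i and dec[i] the longest strictly decreasing subsequence starting at i. inc = [1, 2, 1, 2, 1, 2, 2, 3, 4, 2, 5, 6, 2, 7, 3, 6, 7, 4, 7, 6], dec = [2, 6, 1, 5, 1, 4, 3, 3, 3, 2, 2, 3, 1, 4, 1, 2, 3, 1, 2, 1].
max_i inc[i]+dec[i]−1 = 10, with one witness 7, 11, 18, 22, 35, 60, 63, 61, 46, 38.

10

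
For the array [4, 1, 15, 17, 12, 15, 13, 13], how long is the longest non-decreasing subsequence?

4

Scanning left to right, the best length ending at each element is: 4→1, 1→1, 15→2, 17→3, 12→2, 15→3, 13→3, 13→4.
So the longest non-decreasing subsequence has length 4, e.g. 4, 12, 13, 13.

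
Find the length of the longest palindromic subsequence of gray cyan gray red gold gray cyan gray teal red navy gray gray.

9

Using dp[i][j] = 2 + dp[i+1][j−1] if the ends match, else max(dp[i+1][j], dp[i][j−1]):
dp[1][13] = 9. A witness is gray gray red gray cyan gray red gray gray at positions 1,3,4,6,7,8,10,12,13.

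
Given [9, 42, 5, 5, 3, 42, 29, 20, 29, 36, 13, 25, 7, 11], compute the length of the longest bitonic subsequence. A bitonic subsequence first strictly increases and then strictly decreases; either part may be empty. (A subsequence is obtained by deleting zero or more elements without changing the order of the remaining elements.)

One longest bitonic subsequence is 9, 42, 29, 20, 13, 11 (positions 1,2,7,8,11,14): it rises to 42 then falls. Length 6 is optimal.

6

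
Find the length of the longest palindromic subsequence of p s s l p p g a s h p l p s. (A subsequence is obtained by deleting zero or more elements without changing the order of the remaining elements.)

7

Using dp[i][j] = 2 + dp[i+1][j−1] if the ends match, else max(dp[i+1][j], dp[i][j−1]):
dp[1][14] = 7. A witness is spphpps at positions 2,5,6,10,11,13,14.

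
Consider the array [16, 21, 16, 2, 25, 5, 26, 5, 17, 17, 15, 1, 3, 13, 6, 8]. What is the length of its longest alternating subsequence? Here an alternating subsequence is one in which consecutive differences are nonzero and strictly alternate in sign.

Track the best alternating length ending on an up-step vs a down-step at each position: up/down = 1/1, 2/1, 1/3, 1/3, 4/1, 4/5, 6/1, 4/7, 8/7, 8/7, 8/9, 1/9, 10/9, 10/9, 10/11, 12/11.
The maximum over both is 12; one such subsequence is 16, 21, 16, 25, 5, 26, 5, 17, 1, 13, 6, 8.

12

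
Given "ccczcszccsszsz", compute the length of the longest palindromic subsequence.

8

One longest palindromic subsequence is zszsszsz (positions 4,6,7,10,11,12,13,14); it reads the same forward and backward, and the interval DP gives dp[1][14] = 8.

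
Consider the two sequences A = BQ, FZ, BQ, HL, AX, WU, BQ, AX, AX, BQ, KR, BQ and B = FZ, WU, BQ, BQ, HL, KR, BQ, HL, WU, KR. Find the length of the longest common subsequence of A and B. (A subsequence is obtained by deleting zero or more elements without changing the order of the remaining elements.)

6

A longest common subsequence is FZ, WU, BQ, BQ, KR, BQ (length 6); the LCS DP confirms no longer common subsequence exists.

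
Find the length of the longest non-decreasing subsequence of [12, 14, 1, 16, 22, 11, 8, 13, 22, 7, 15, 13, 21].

5

Scanning left to right, the best length ending at each element is: 12→1, 14→2, 1→1, 16→3, 22→4, 11→2, 8→2, 13→3, 22→5, 7→2, 15→4, 13→4, 21→5.
So the longest non-decreasing subsequence has length 5, e.g. 12, 14, 16, 22, 22.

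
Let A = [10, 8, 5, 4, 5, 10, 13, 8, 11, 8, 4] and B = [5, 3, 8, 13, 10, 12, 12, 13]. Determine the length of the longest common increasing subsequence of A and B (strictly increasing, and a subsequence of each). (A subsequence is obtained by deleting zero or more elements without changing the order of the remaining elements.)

3

For each value that appears in both, track the longest common increasing run ending there.
The best achievable length is 3; one witness is 5, 10, 13 (A-positions 3,6,7, B-positions 1,5,8).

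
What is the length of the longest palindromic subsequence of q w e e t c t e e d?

7

One longest palindromic subsequence is eetctee (positions 3,4,5,6,7,8,9); it reads the same forward and backward, and the interval DP gives dp[1][10] = 7.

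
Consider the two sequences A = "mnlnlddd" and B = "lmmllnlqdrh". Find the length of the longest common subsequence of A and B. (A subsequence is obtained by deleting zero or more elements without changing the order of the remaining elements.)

5

Backtracking the LCS table gives one alignment: m (A1,B3) → l (A3,B5) → n (A4,B6) → l (A5,B7) → d (A6,B9).
So the longest common subsequence has length 5.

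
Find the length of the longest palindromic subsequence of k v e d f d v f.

5

Using dp[i][j] = 2 + dp[i+1][j−1] if the ends match, else max(dp[i+1][j], dp[i][j−1]):
dp[1][8] = 5. A witness is vdfdv at positions 2,4,5,6,7.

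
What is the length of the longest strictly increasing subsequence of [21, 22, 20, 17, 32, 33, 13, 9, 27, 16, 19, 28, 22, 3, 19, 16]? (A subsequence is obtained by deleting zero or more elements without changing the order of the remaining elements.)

4

Scanning left to right, the best length ending at each element is: 21→1, 22→2, 20→1, 17→1, 32→3, 33→4, 13→1, 9→1, 27→3, 16→2, 19→3, 28→4, 22→4, 3→1, 19→3, 16→2.
So the longest increasing subsequence has length 4, e.g. 21, 22, 32, 33.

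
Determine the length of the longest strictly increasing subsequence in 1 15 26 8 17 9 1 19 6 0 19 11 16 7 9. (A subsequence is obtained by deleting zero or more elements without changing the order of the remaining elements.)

5

Scanning left to right, the best length ending at each element is: 1→1, 15→2, 26→3, 8→2, 17→3, 9→3, 1→1, 19→4, 6→2, 0→1, 19→4, 11→4, 16→5, 7→3, 9→4.
So the longest increasing subsequence has length 5, e.g. 1, 8, 9, 11, 16.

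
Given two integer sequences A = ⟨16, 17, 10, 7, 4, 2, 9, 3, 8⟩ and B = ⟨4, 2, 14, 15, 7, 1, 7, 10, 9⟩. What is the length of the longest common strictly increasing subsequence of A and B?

2

A longest common strictly increasing subsequence is 4, 9 (length 2); it appears in order in both A and B, and no longer such subsequence exists.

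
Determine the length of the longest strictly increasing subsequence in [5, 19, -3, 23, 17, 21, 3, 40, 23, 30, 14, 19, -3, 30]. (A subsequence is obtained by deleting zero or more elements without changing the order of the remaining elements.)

Scanning left to right, the best length ending at each element is: 5→1, 19→2, -3→1, 23→3, 17→2, 21→3, 3→2, 40→4, 23→4, 30→5, 14→3, 19→4, -3→1, 30→5.
So the longest increasing subsequence has length 5, e.g. 5, 19, 21, 23, 30.

5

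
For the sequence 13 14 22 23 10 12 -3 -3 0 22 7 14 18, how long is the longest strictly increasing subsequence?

5

Scanning left to right, the best length ending at each element is: 13→1, 14→2, 22→3, 23→4, 10→1, 12→2, -3→1, -3→1, 0→2, 22→3, 7→3, 14→4, 18→5.
So the longest increasing subsequence has length 5, e.g. -3, 0, 7, 14, 18.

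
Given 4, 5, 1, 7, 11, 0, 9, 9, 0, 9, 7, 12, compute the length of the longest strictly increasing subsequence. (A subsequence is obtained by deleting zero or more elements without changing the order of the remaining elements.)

Let dp[i] be the longest increasing subsequence ending at position i. Then dp = [1, 2, 1, 3, 4, 1, 4, 4, 1, 4, 3, 5].
The maximum is 5; one witness is 4, 5, 7, 11, 12 at positions 1,2,4,5,12.

5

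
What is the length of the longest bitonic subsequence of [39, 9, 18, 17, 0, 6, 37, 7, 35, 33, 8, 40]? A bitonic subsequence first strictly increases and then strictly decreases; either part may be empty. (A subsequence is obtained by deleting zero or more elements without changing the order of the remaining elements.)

Let inc[i] be the LIS ending at i and dec[i] the longest strictly decreasing subsequence starting at i. inc = [1, 1, 2, 2, 1, 2, 3, 3, 4, 4, 4, 5], dec = [5, 2, 3, 2, 1, 1, 4, 1, 3, 2, 1, 1].
max_i inc[i]+dec[i]−1 = 6, with one witness 9, 18, 37, 35, 33, 8.

6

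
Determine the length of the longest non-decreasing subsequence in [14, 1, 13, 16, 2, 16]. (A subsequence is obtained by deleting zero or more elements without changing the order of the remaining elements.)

4

Let dp[i] be the longest non-decreasing subsequence ending at position i. Then dp = [1, 1, 2, 3, 2, 4].
The maximum is 4; one witness is 1, 13, 16, 16 at positions 2,3,4,6.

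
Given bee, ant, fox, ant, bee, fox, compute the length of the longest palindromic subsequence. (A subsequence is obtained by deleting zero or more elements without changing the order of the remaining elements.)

5

One longest palindromic subsequence is bee ant fox ant bee (positions 1,2,3,4,5); it reads the same forward and backward, and the interval DP gives dp[1][6] = 5.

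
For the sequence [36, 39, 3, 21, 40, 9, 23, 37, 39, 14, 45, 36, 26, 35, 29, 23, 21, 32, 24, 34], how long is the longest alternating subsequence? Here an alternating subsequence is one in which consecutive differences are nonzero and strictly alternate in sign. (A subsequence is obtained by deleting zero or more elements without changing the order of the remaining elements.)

14

Track the best alternating length ending on an up-step vs a down-step at each position: up/down = 1/1, 2/1, 1/3, 4/3, 4/1, 4/5, 6/5, 6/5, 6/5, 6/7, 8/1, 8/9, 8/9, 10/9, 10/11, 8/11, 8/11, 12/11, 12/13, 14/11.
The maximum over both is 14; one such subsequence is 36, 39, 3, 21, 9, 23, 14, 45, 26, 35, 29, 32, 24, 34.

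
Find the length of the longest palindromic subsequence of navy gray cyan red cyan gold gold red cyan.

One longest palindromic subsequence is cyan red gold gold red cyan (positions 3,4,6,7,8,9); it reads the same forward and backward, and the interval DP gives dp[1][9] = 6.

6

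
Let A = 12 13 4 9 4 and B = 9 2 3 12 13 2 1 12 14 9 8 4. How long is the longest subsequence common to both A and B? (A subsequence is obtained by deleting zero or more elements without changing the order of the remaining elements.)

A longest common subsequence is 12, 13, 9, 4 (length 4); the LCS DP confirms no longer common subsequence exists.

4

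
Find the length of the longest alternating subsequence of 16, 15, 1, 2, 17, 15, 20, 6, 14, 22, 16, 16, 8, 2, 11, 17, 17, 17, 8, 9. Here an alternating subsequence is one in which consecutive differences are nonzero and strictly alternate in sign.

11

Track the best alternating length ending on an up-step vs a down-step at each position: up/down = 1/1, 1/2, 1/2, 3/2, 3/1, 3/4, 5/1, 3/6, 7/6, 7/1, 7/8, 7/8, 7/8, 3/8, 9/8, 9/8, 9/8, 9/8, 9/10, 11/10.
The maximum over both is 11; one such subsequence is 16, 15, 17, 15, 20, 6, 14, 8, 11, 8, 9.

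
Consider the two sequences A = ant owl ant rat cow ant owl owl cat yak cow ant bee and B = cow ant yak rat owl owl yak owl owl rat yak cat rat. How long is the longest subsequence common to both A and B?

Backtracking the LCS table gives one alignment: ant (A1,B2) → owl (A2,B6) → owl (A7,B8) → owl (A8,B9) → cat (A9,B12).
So the longest common subsequence has length 5.

5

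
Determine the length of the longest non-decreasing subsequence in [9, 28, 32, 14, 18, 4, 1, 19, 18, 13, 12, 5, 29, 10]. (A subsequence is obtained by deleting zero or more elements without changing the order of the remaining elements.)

Scanning left to right, the best length ending at each element is: 9→1, 28→2, 32→3, 14→2, 18→3, 4→1, 1→1, 19→4, 18→4, 13→2, 12→2, 5→2, 29→5, 10→3.
So the longest non-decreasing subsequence has length 5, e.g. 9, 14, 18, 19, 29.

5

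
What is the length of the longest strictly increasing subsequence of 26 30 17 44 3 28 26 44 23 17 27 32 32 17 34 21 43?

One longest increasing subsequence is 17, 26, 27, 32, 34, 43 (positions 3,7,11,12,15,17), of length 6; no longer one exists.

6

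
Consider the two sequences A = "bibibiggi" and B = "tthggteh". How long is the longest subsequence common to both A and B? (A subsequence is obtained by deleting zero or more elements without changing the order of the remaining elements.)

2

Backtracking the LCS table gives one alignment: g (A7,B4) → g (A8,B5).
So the longest common subsequence has length 2.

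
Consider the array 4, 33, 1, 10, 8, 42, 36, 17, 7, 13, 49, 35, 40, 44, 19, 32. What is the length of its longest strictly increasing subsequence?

Scanning left to right, the best length ending at each element is: 4→1, 33→2, 1→1, 10→2, 8→2, 42→3, 36→3, 17→3, 7→2, 13→3, 49→4, 35→4, 40→5, 44→6, 19→4, 32→5.
So the longest increasing subsequence has length 6, e.g. 4, 10, 17, 35, 40, 44.

6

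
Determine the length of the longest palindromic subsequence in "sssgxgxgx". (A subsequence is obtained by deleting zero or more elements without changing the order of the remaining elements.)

Using dp[i][j] = 2 + dp[i+1][j−1] if the ends match, else max(dp[i+1][j], dp[i][j−1]):
dp[1][9] = 5. A witness is xgxgx at positions 5,6,7,8,9.

5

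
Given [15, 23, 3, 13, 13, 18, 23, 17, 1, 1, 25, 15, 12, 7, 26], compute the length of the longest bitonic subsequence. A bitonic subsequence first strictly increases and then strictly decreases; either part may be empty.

8

Let inc[i] be the LIS ending at i and dec[i] the longest strictly decreasing subsequence starting at i. inc = [1, 2, 1, 2, 2, 3, 4, 3, 1, 1, 5, 3, 2, 2, 6], dec = [4, 6, 2, 3, 3, 5, 5, 4, 1, 1, 4, 3, 2, 1, 1].
max_i inc[i]+dec[i]−1 = 8, with one witness 3, 13, 18, 23, 17, 15, 12, 7.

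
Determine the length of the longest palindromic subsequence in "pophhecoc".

4

One longest palindromic subsequence is ohho (positions 2,4,5,8); it reads the same forward and backward, and the interval DP gives dp[1][9] = 4.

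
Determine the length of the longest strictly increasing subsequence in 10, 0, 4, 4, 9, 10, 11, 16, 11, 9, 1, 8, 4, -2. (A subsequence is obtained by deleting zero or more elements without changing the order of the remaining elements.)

6

Let dp[i] be the longest increasing subsequence ending at position i. Then dp = [1, 1, 2, 2, 3, 4, 5, 6, 5, 3, 2, 3, 3, 1].
The maximum is 6; one witness is 0, 4, 9, 10, 11, 16 at positions 2,3,5,6,7,8.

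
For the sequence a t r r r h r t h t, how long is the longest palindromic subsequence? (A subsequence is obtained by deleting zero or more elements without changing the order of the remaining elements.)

6

Using dp[i][j] = 2 + dp[i+1][j−1] if the ends match, else max(dp[i+1][j], dp[i][j−1]):
dp[1][10] = 6. A witness is trrrrt at positions 2,3,4,5,7,10.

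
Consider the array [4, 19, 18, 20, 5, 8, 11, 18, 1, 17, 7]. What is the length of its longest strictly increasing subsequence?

5

One longest increasing subsequence is 4, 5, 8, 11, 18 (positions 1,5,6,7,8), of length 5; no longer one exists.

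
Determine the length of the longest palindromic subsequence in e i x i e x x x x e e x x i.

One longest palindromic subsequence is ixexxxxexi (positions 2,3,5,6,7,8,9,11,13,14); it reads the same forward and backward, and the interval DP gives dp[1][14] = 10.

10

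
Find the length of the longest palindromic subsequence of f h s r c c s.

One longest palindromic subsequence is sccs (positions 3,5,6,7); it reads the same forward and backward, and the interval DP gives dp[1][7] = 4.

4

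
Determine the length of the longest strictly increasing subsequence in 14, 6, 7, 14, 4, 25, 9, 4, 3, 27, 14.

Scanning left to right, the best length ending at each element is: 14→1, 6→1, 7→2, 14→3, 4→1, 25→4, 9→3, 4→1, 3→1, 27→5, 14→4.
So the longest increasing subsequence has length 5, e.g. 6, 7, 14, 25, 27.

5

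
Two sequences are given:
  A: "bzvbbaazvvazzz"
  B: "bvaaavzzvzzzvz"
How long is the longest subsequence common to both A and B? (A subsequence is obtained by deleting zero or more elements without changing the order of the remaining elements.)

9

Backtracking the LCS table gives one alignment: b (A1,B1) → v (A3,B2) → a (A6,B4) → a (A7,B5) → z (A8,B8) → v (A9,B9) → z (A12,B11) → z (A13,B12) → z (A14,B14).
So the longest common subsequence has length 9.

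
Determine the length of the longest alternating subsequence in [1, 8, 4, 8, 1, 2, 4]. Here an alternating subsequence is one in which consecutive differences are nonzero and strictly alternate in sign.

A longest alternating subsequence is 1, 8, 4, 8, 1, 2 (positions 1,2,3,4,5,6); its 5 consecutive differences strictly alternate in sign, and length 6 is optimal.

6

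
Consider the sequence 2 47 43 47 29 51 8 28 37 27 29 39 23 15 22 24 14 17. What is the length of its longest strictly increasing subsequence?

5

Let dp[i] be the longest increasing subsequence ending at position i. Then dp = [1, 2, 2, 3, 2, 4, 2, 3, 4, 3, 4, 5, 3, 3, 4, 5, 3, 4].
The maximum is 5; one witness is 2, 8, 28, 37, 39 at positions 1,7,8,9,12.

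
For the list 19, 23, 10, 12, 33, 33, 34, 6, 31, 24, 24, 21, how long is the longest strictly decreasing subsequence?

Let dp[i] be the longest decreasing subsequence ending at position i. Then dp = [1, 1, 2, 2, 1, 1, 1, 3, 2, 3, 3, 4].
The maximum is 4; one witness is 33, 31, 24, 21 at positions 5,9,10,12.

4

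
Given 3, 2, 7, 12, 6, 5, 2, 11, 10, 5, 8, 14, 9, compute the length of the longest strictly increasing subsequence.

Let dp[i] be the longest increasing subsequence ending at position i. Then dp = [1, 1, 2, 3, 2, 2, 1, 3, 3, 2, 3, 4, 4].
The maximum is 4; one witness is 3, 7, 12, 14 at positions 1,3,4,12.

4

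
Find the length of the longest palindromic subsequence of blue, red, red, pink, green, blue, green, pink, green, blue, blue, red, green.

7

One longest palindromic subsequence is green blue green pink green blue green (positions 5,6,7,8,9,11,13); it reads the same forward and backward, and the interval DP gives dp[1][13] = 7.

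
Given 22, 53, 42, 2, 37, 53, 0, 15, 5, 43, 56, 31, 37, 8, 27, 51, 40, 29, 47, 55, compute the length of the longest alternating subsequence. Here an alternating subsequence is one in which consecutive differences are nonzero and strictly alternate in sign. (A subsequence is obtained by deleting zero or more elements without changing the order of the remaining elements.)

14

Track the best alternating length ending on an up-step vs a down-step at each position: up/down = 1/1, 2/1, 2/3, 1/3, 4/3, 4/1, 1/5, 6/5, 6/7, 8/5, 8/1, 8/9, 10/9, 8/11, 12/11, 12/9, 12/13, 12/13, 14/13, 14/9.
The maximum over both is 14; one such subsequence is 22, 53, 2, 37, 0, 15, 5, 43, 31, 37, 8, 51, 40, 47.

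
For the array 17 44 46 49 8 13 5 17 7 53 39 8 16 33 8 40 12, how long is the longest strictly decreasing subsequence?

One longest decreasing subsequence is 44, 17, 16, 8 (positions 2,8,13,15), of length 4; no longer one exists.

4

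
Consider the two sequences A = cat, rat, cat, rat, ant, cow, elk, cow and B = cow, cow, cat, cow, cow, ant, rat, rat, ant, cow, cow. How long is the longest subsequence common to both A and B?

6

Backtracking the LCS table gives one alignment: cat (A1,B3) → rat (A2,B7) → rat (A4,B8) → ant (A5,B9) → cow (A6,B10) → cow (A8,B11).
So the longest common subsequence has length 6.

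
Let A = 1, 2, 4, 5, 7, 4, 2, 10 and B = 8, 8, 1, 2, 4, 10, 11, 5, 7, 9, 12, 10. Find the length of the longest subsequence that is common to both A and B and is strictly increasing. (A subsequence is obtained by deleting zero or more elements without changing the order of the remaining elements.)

For each value that appears in both, track the longest common increasing run ending there.
The best achievable length is 6; one witness is 1, 2, 4, 5, 7, 10 (A-positions 1,2,3,4,5,8, B-positions 3,4,5,8,9,12).

6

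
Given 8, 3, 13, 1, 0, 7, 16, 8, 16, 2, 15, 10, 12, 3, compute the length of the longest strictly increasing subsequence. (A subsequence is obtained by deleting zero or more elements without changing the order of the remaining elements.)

5

One longest increasing subsequence is 3, 7, 8, 10, 12 (positions 2,6,8,12,13), of length 5; no longer one exists.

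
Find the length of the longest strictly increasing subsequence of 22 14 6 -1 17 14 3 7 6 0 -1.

3

Scanning left to right, the best length ending at each element is: 22→1, 14→1, 6→1, -1→1, 17→2, 14→2, 3→2, 7→3, 6→3, 0→2, -1→1.
So the longest increasing subsequence has length 3, e.g. -1, 3, 7.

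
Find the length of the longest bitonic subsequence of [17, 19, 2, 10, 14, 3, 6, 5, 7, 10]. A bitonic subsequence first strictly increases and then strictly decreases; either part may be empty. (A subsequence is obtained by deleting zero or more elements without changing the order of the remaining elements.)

One longest bitonic subsequence is 17, 19, 14, 6, 5 (positions 1,2,5,7,8): it rises to 19 then falls. Length 5 is optimal.

5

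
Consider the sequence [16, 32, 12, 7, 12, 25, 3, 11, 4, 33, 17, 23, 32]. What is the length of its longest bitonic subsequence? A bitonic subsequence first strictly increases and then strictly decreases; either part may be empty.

5

One longest bitonic subsequence is 16, 32, 25, 11, 4 (positions 1,2,6,8,9): it rises to 32 then falls. Length 5 is optimal.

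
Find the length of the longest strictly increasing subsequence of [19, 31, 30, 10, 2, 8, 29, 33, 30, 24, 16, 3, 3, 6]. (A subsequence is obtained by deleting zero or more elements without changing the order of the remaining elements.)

4

Let dp[i] be the longest increasing subsequence ending at position i. Then dp = [1, 2, 2, 1, 1, 2, 3, 4, 4, 3, 3, 2, 2, 3].
The maximum is 4; one witness is 2, 8, 29, 33 at positions 5,6,7,8.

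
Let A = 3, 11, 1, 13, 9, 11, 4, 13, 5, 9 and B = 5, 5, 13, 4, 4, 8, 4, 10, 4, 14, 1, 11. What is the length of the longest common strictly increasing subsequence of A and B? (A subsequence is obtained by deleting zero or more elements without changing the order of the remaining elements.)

For each value that appears in both, track the longest common increasing run ending there.
The best achievable length is 2; one witness is 1, 11 (A-positions 3,6, B-positions 11,12).

2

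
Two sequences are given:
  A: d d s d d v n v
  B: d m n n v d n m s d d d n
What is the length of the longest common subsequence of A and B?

A longest common subsequence is ddsddn (length 6); the LCS DP confirms no longer common subsequence exists.

6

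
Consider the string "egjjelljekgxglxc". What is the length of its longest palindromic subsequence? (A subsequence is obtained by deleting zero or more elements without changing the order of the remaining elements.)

One longest palindromic subsequence is gelleg (positions 2,5,6,7,9,13); it reads the same forward and backward, and the interval DP gives dp[1][16] = 6.

6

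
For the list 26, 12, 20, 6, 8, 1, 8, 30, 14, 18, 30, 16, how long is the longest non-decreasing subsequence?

One longest non-decreasing subsequence is 6, 8, 8, 14, 18, 30 (positions 4,5,7,9,10,11), of length 6; no longer one exists.

6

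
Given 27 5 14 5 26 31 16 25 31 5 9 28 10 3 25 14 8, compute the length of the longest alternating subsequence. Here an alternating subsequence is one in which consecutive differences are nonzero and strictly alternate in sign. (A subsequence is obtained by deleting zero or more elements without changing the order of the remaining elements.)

A longest alternating subsequence is 27, 5, 14, 5, 26, 16, 25, 5, 28, 10, 25, 14 (positions 1,2,3,4,5,7,8,10,12,13,15,16); its 11 consecutive differences strictly alternate in sign, and length 12 is optimal.

12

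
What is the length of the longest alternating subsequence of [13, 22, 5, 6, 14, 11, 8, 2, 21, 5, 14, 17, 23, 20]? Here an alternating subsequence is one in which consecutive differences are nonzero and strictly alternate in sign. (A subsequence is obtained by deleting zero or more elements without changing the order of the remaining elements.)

Track the best alternating length ending on an up-step vs a down-step at each position: up/down = 1/1, 2/1, 1/3, 4/3, 4/3, 4/5, 4/5, 1/5, 6/3, 6/7, 8/7, 8/7, 8/1, 8/9.
The maximum over both is 9; one such subsequence is 13, 22, 5, 14, 11, 21, 5, 23, 20.

9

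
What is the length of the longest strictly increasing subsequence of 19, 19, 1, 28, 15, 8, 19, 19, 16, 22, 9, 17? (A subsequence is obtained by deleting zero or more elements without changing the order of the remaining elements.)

One longest increasing subsequence is 1, 15, 19, 22 (positions 3,5,7,10), of length 4; no longer one exists.

4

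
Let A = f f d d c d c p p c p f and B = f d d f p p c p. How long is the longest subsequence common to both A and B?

7

Backtracking the LCS table gives one alignment: f (A2,B1) → d (A3,B2) → d (A4,B3) → p (A8,B5) → p (A9,B6) → c (A10,B7) → p (A11,B8).
So the longest common subsequence has length 7.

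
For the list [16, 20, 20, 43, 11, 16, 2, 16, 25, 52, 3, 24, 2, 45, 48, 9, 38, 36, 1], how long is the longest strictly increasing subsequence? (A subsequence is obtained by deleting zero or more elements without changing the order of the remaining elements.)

Let dp[i] be the longest increasing subsequence ending at position i. Then dp = [1, 2, 2, 3, 1, 2, 1, 2, 3, 4, 2, 3, 1, 4, 5, 3, 4, 4, 1].
The maximum is 5; one witness is 16, 20, 43, 45, 48 at positions 1,2,4,14,15.

5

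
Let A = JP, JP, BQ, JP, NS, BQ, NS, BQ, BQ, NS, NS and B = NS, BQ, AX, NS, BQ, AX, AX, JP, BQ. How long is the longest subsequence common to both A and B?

Backtracking the LCS table gives one alignment: NS (A5,B1) → BQ (A6,B2) → NS (A7,B4) → BQ (A8,B5) → BQ (A9,B9).
So the longest common subsequence has length 5.

5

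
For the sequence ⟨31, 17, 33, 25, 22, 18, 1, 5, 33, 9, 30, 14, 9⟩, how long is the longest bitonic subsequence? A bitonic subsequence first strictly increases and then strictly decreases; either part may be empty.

Let inc[i] be the LIS ending at i and dec[i] the longest strictly decreasing subsequence starting at i. inc = [1, 1, 2, 2, 2, 2, 1, 2, 3, 3, 4, 4, 3], dec = [6, 3, 6, 5, 4, 3, 1, 1, 4, 1, 3, 2, 1].
max_i inc[i]+dec[i]−1 = 7, with one witness 31, 33, 25, 22, 18, 14, 9.

7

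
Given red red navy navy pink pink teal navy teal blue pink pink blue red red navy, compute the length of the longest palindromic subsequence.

11

Using dp[i][j] = 2 + dp[i+1][j−1] if the ends match, else max(dp[i+1][j], dp[i][j−1]):
dp[1][16] = 11. A witness is red red pink pink teal navy teal pink pink red red at positions 1,2,5,6,7,8,9,11,12,14,15.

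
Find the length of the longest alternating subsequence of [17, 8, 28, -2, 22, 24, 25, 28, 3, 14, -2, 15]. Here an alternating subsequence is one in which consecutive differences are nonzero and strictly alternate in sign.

Track the best alternating length ending on an up-step vs a down-step at each position: up/down = 1/1, 1/2, 3/1, 1/4, 5/4, 5/4, 5/4, 5/1, 5/6, 7/6, 1/8, 9/6.
The maximum over both is 9; one such subsequence is 17, 8, 28, -2, 22, 3, 14, -2, 15.

9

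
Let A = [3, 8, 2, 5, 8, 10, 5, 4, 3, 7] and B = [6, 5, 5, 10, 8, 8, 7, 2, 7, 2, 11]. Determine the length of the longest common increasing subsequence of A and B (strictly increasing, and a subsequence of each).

2

A longest common strictly increasing subsequence is 5, 10 (length 2); it appears in order in both A and B, and no longer such subsequence exists.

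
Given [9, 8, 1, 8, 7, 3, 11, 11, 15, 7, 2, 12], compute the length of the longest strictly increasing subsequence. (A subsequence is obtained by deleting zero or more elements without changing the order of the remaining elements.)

4

Let dp[i] be the longest increasing subsequence ending at position i. Then dp = [1, 1, 1, 2, 2, 2, 3, 3, 4, 3, 2, 4].
The maximum is 4; one witness is 1, 8, 11, 15 at positions 3,4,7,9.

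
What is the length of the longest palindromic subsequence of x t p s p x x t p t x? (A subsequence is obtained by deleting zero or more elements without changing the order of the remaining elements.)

8

Using dp[i][j] = 2 + dp[i+1][j−1] if the ends match, else max(dp[i+1][j], dp[i][j−1]):
dp[1][11] = 8. A witness is xtpxxptx at positions 1,2,3,6,7,9,10,11.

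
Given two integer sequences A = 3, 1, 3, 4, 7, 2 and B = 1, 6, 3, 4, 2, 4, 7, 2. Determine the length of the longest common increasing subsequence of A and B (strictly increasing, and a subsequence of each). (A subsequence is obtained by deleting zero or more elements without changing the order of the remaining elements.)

For each value that appears in both, track the longest common increasing run ending there.
The best achievable length is 4; one witness is 1, 3, 4, 7 (A-positions 2,3,4,5, B-positions 1,3,4,7).

4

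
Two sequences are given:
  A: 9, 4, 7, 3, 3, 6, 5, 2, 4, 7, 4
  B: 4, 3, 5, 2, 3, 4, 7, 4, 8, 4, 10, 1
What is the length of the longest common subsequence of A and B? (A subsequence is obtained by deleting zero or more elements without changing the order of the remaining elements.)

7

A longest common subsequence is 4, 3, 5, 2, 4, 7, 4 (length 7); the LCS DP confirms no longer common subsequence exists.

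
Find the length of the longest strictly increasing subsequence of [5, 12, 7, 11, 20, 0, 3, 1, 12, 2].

4

One longest increasing subsequence is 5, 7, 11, 20 (positions 1,3,4,5), of length 4; no longer one exists.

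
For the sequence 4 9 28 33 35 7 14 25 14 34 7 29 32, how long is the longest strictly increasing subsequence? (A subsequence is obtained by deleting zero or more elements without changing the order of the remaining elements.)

6

Scanning left to right, the best length ending at each element is: 4→1, 9→2, 28→3, 33→4, 35→5, 7→2, 14→3, 25→4, 14→3, 34→5, 7→2, 29→5, 32→6.
So the longest increasing subsequence has length 6, e.g. 4, 9, 14, 25, 29, 32.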